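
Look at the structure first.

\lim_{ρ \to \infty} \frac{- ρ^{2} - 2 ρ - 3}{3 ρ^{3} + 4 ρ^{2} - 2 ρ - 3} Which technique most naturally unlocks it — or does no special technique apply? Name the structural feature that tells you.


Best approach: dominant-term comparison — at large ρ only the top-degree terms survive; compare the leading terms and the limit falls out. l'Hôpital's at-infinity variant applies to the expression viewed as a single quotient; the leading-term comparison is the direct route.


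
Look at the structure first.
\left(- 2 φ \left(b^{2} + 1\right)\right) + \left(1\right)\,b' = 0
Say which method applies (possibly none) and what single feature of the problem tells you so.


Diagnosis: separation of variables — one side of the product carries the independent variable, the other the unknown — the textbook separation shape.


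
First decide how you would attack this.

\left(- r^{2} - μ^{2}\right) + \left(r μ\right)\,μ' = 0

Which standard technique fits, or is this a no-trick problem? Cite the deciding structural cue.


Verdict: the homogeneous substitution — the slope's numerator and denominator have matching total degree, so it depends only on μ/r and the ratio substitution collapses it. A Bernoulli substitution is a fair alternative on this equation directly; the homogeneous reading takes it as given.


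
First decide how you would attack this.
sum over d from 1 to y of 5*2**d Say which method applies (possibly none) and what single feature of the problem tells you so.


Technique: the geometric series formula — term-over-term division gives 2 every time — index-free ratio, geometric sum formula applies.


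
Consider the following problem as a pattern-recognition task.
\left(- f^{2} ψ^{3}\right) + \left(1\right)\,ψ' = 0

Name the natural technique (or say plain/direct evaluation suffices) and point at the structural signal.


Technique: separation of variables — the slope splits multiplicatively: f^{2} carrying all f-dependence times ψ^{3} carrying all ψ-dependence — separate and integrate.


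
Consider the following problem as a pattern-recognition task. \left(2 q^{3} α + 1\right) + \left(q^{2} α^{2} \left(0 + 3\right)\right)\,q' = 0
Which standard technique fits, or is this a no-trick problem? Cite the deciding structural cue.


Verdict: the exact-equation method — equality of cross partials is the green light — assemble the potential function term by term.


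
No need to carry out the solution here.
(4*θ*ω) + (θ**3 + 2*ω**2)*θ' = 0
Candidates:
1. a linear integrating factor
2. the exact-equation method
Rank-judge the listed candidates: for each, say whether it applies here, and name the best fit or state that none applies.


Diagnosis: the exact-equation method — the cross partial derivatives of 4*θ*ω and θ**3 + 2*ω**2 agree, so the left side is the total differential of one potential in ω and θ.
- a linear integrating factor — the unknown enters nonlinearly (through a power, a denominator, or a transcendental function), which the linear integrating-factor recipe cannot absorb as-is — any repair would come from a preliminary substitution, not the factor.
- the exact-equation method — yes, a natural case for it.


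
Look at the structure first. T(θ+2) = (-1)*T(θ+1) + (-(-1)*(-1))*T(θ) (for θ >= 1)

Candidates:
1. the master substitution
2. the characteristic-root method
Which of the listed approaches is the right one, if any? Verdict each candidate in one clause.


Best approach: the characteristic-root method — fixed numeric weights on consecutive terms and no forcing term added: the root method in its home territory.
- the master substitution: the recursion steps by a constant offset, so exponential reindexing is pointless.
- the characteristic-root method — a fit — the right tool for this form.


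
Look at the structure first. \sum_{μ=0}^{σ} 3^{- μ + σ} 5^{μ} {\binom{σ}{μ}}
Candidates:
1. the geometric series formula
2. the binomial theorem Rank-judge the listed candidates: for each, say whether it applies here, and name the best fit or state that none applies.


Best approach: the binomial theorem — terms weighting {\binom{σ}{μ}} against matched powers of 5 and 3 reassemble into (5 + 3)^σ by the binomial theorem.
- the geometric series formula — the ratio of consecutive terms depends on the index.
- the binomial theorem: yes — fits the structure here.


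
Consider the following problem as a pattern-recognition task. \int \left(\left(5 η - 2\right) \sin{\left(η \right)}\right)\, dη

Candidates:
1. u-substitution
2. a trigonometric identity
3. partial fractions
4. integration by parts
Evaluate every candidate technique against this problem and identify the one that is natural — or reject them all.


Verdict: integration by parts — differentiate 5 η - 2, integrate \sin{\left(η \right)}: each pass lowers the polynomial degree, so parts terminates.
- u-substitution: no subexpression of the integrand pairs with its own derivative as a factor — individual terms may offer their own substitutions, but any change of variable covering the whole integral would have to be constructed from outside the expression.
- a trigonometric identity: no even trigonometric power and no product of distinct frequencies to rewrite.
- partial fractions — there is no rational-function structure to decompose.
- integration by parts — applicable, and directly so.


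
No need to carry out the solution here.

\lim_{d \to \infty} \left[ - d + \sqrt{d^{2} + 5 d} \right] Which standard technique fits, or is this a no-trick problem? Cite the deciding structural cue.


Best approach: conjugate multiplication — an infinity-minus-infinity difference with a surviving radical — multiply by the conjugate to cancel the divergence.


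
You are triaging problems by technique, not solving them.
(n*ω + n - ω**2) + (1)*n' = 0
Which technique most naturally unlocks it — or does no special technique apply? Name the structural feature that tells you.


Verdict: a linear integrating factor — the unknown enters only to the first power against a nonzero forcing term — the integrating-factor template applies directly.


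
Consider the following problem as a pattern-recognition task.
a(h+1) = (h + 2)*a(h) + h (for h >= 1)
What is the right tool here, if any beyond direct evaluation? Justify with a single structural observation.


Method: a summation factor — one-term recursion with variable weight h + 2 is solved by product normalization, not by root-finding.


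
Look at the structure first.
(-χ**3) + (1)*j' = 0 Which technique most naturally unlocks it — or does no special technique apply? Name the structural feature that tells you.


Method: no special technique — solved for the derivative, no j appears — this is antidifferentiation in χ wearing ODE clothing.


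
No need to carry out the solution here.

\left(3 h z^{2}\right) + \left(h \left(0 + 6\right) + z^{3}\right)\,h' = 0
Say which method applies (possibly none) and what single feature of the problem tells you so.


Diagnosis: the exact-equation method — equality of cross partials is the green light — assemble the potential function term by term.


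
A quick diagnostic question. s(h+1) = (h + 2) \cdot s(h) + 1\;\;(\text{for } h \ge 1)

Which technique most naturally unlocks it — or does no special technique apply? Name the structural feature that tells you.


Method: a summation factor — one step of memory with a weight h + 2 that changes as the index grows — the summation-factor construction is built for this.


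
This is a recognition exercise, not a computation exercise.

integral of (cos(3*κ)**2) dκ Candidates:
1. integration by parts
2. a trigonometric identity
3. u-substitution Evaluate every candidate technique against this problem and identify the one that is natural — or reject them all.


Best approach: a trigonometric identity — the even exponent on cos(3*κ)**2 signals one move: rewrite via cos of the doubled angle.
- integration by parts — not the natural route: no polynomial-kernel product appears — a recursive parts reduction of the trigonometric product exists, but the identity rewrite is direct.
- a trigonometric identity — a fit — the right tool for this form.
- u-substitution: no subexpression of the integrand pairs with its own derivative as a factor — individual terms may offer their own substitutions, but any change of variable covering the whole integral would have to be constructed from outside the expression.


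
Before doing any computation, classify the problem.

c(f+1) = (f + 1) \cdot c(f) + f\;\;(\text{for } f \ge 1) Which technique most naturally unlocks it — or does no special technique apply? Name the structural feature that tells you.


Diagnosis: a summation factor — rescale the sequence by the product of the weights f + 1 so far — the recurrence collapses to a plain running sum.


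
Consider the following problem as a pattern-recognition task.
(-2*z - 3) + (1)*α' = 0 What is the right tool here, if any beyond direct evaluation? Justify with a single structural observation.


Technique: no special technique — the slope is a pure function of z; integrate both sides and be done.


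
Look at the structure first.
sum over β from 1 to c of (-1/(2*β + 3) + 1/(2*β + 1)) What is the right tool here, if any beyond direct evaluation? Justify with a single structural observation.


Method: telescoping — consecutive terms evaluate one function at adjacent indices (1/(2*β + 1) is its current value): one term's tail is the next term's head, so the chain collapses.


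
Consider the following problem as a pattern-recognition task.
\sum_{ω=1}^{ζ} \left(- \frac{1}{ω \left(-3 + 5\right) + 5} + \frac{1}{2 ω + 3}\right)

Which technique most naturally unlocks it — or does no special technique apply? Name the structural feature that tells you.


Technique: telescoping — each term adds \frac{1}{2 ω + 3} and subtracts the same expression advanced one index; that subtracted piece cancels against the next term's added copy — only the boundary terms survive.


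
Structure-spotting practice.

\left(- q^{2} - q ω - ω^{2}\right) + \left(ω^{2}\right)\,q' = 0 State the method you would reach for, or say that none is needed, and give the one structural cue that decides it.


Diagnosis: the homogeneous substitution — scaling ω and q together leaves the slope fixed — it depends only on q/ω, so substitute the ratio.


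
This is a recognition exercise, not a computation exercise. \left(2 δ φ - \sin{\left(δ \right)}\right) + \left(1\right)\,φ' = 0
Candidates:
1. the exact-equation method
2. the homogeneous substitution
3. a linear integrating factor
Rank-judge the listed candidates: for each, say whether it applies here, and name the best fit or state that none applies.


Method: a linear integrating factor — linear in the unknown with genuine forcing: multiply through by the exponential of the integrated coefficient and the left side closes into one derivative.
- the exact-equation method — exactness fails on the nose — the mixed partials do not match.
- the homogeneous substitution — the slope is not a function of the ratio of the variables alone.
- a linear integrating factor: applicable, and directly so.


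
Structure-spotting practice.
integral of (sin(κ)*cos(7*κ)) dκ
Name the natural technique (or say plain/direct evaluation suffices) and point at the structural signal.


Diagnosis: a trigonometric identity — sin(κ)*cos(7*κ) is a beat pattern — rewrite the product as a sum of single-frequency waves before integrating.


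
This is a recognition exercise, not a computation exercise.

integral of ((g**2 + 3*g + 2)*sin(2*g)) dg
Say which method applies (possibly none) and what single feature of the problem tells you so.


Verdict: integration by parts — a polynomial g**2 + 3*g + 2 against the kernel sin(2*g) is the signature bounded-ladder case for integration by parts.


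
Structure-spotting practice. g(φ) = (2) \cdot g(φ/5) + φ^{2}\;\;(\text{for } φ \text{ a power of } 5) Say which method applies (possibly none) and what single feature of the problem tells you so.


Best approach: the master substitution — the argument contracts 5-fold per step: reindex φ exponentially and solve the linear recurrence in the new index.


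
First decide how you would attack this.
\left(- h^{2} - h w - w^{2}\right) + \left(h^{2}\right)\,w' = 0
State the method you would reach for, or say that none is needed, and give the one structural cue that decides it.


Best approach: the homogeneous substitution — scaling h and w together leaves the slope fixed — it depends only on w/h, so substitute the ratio.


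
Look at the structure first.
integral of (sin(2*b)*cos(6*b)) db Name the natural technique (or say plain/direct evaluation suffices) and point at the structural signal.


Best approach: a trigonometric identity — two sinusoids at different rates multiply in sin(2*b)*cos(6*b); the product-to-sum identity uncouples them.


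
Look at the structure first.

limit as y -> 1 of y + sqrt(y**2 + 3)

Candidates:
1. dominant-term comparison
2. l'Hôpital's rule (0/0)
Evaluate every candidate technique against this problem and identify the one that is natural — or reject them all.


Method: no special technique — the expression is continuous at 1 — substitute and evaluate; no indeterminate form appears.
- dominant-term comparison — this limit is not decided by comparing leading-term growth at infinity.
- l'Hôpital's rule (0/0): substituting the point produces a determinate value, not a 0 over 0 clash.


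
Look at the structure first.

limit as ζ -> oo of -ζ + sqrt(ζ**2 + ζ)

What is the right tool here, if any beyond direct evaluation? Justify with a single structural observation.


Method: conjugate multiplication — two divergent pieces with a minus sign between them and a radical in the mix: rationalize sqrt(ζ**2 + ζ) - ζ before any limit law applies.


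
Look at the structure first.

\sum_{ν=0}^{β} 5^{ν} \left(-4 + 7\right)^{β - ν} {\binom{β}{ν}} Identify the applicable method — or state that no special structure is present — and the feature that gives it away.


Diagnosis: the binomial theorem — {\binom{β}{ν}} weighting matched powers of 5 and (-4 + 7) is the expanded form of (5 + (-4 + 7))^β — fold it back up.


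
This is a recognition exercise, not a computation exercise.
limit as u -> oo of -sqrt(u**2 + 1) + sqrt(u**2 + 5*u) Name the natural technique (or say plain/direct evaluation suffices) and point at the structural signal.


Method: conjugate multiplication — two divergent pieces with a minus sign between them and a radical in the mix: rationalize sqrt(u**2 + 5*u) - sqrt(u**2 + 1) before any limit law applies.


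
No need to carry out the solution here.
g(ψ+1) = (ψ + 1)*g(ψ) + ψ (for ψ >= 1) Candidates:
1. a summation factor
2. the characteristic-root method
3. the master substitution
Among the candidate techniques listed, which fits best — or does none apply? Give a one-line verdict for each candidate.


Verdict: a summation factor — first-order, linear, moving coefficient ψ + 1: the discrete analogue of an integrating factor handles it.
- a summation factor — yes, a natural case for it.
- the characteristic-root method: the coefficients change with the index, which the root method cannot absorb.
- the master substitution — no fixed divisor shrinks the index between calls.


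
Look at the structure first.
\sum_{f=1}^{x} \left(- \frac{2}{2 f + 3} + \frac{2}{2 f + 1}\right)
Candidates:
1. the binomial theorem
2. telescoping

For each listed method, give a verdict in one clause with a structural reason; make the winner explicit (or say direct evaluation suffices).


Best approach: telescoping — the summand is built as \frac{2}{2 f + 1} minus its own successor — adjacent terms annihilate down the line.
- the binomial theorem: no binomial coefficients pair with matched powers.
- telescoping: yes, a natural case for it.


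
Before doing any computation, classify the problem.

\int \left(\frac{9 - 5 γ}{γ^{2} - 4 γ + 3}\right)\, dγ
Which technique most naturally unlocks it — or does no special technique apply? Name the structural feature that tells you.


Best approach: partial fractions — each factor of γ^{2} - 4 γ + 3 owns one elementary piece of the integrand — separate them and integrate piecewise.


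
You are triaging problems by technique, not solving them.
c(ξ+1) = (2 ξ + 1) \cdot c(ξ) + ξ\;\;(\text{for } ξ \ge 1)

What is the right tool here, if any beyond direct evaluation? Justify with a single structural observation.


Method: a summation factor — the coefficient 2 ξ + 1 drifts with the index, so no fixed root exists; normalizing by the cumulative product telescopes it.


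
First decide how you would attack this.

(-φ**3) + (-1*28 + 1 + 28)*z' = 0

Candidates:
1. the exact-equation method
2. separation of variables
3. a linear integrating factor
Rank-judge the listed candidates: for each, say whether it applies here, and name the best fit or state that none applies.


Method: no special technique — with z absent the equation is not coupled at all: direct integration in φ.
- the exact-equation method — no dependence on the unknown anywhere: exactness is a label without content here.
- separation of variables: with no unknown in the slope, separating variables is a formality — the equation integrates directly.
- a linear integrating factor — with the unknown absent the integrating factor is a formality; direct integration is the working structure.


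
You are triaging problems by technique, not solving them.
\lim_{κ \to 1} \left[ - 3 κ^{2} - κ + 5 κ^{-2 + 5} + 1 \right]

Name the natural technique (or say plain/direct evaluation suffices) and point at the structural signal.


Technique: no special technique — no denominator vanishes and nothing blows up at 1: direct substitution is the whole computation.


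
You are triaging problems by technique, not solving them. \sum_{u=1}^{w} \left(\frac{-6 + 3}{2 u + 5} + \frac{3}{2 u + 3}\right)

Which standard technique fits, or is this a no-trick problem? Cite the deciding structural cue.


Diagnosis: telescoping — the piece each term subtracts is \frac{3}{2 u + 3} advanced by one index, and it reappears with a plus sign leading the following term — the sum collapses to its boundary terms.


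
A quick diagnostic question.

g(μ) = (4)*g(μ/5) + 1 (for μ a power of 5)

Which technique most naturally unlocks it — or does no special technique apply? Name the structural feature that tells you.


Best approach: the master substitution — treat m = log base 5 of μ as the new clock: one recursion step advances m by one while μ scales by 5.


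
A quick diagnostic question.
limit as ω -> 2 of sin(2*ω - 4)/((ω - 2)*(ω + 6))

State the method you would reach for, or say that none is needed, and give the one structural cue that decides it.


Method: l'Hôpital's rule (0/0) — substituting 2 gives 0 over 0; differentiate top and bottom once and re-evaluate. One could equally expand both pieces locally and compare leading terms; the rule does that in one stroke.


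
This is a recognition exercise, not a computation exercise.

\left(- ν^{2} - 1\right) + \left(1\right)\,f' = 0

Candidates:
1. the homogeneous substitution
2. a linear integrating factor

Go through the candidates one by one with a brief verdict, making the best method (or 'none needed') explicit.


Best approach: no special technique — solved for the derivative, f never appears on the right — this is a direct integration in ν, not a differential-equations problem at heart.
- the homogeneous substitution: the slope does not depend on the ratio of the variables alone.
- a linear integrating factor: with the unknown absent the integrating factor is a formality; direct integration is the working structure.


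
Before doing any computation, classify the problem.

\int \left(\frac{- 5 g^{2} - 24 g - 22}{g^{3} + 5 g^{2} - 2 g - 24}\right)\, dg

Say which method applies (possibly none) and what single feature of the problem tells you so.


Technique: partial fractions — once g^{3} + 5 g^{2} - 2 g - 24 is factored, each root contributes a simple-fraction term; integrate them one at a time.


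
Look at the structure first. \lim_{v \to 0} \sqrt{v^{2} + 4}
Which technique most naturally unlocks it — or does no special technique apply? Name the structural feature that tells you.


Technique: no special technique — the expression is continuous at 0 — substitute and evaluate; no indeterminate form appears.


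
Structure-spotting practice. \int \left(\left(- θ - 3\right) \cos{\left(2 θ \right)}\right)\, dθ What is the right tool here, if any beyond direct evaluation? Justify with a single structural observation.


Best approach: integration by parts — differentiate - θ - 3, integrate \cos{\left(2 θ \right)}: each pass lowers the polynomial degree, so parts terminates.


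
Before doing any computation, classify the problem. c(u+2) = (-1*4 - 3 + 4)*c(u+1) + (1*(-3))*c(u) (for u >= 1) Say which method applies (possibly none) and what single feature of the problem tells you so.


Technique: the characteristic-root method — this is the constant-coefficient homogeneous case — the whole solution in u reduces to a polynomial's roots.


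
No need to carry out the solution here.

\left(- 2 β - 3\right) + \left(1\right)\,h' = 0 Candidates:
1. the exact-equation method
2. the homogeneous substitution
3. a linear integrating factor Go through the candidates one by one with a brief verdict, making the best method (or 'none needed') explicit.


Method: no special technique — with h absent the equation is not coupled at all: direct integration in β.
- the exact-equation method: with the unknown absent from both coefficients, the cross-partial test holds emptily — nothing for the exact method to work on.
- the homogeneous substitution — the ratio of the variables does not determine the slope.
- a linear integrating factor — the linear template holds only trivially here (the unknown is absent, so the coefficient is zero) — the method is not the natural label.


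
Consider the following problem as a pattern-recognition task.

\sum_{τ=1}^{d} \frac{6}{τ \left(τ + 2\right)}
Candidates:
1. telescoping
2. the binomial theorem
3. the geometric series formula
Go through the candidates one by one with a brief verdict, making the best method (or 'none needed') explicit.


Technique: telescoping — after splitting \frac{6}{τ \left(τ + 2\right)} into partial fractions, the pieces are shifted copies of one function and cancel telescopically.
- telescoping — yes — fits the structure here.
- the binomial theorem: there is no pair of bases whose matched powers would reassemble into a single binomial power.
- the geometric series formula: the ratio of consecutive terms depends on the index.


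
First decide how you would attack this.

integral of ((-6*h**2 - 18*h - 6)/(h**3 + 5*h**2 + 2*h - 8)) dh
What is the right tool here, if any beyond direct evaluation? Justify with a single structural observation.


Verdict: partial fractions — rational integrand, reducible denominator h**3 + 5*h**2 + 2*h - 8: decompose first, integrate second.


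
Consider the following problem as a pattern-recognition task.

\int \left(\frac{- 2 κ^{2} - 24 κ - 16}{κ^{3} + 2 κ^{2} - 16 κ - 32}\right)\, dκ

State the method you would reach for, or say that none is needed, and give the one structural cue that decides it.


Verdict: partial fractions — the bottom factors while the top stays lower-degree — split into simple fractions and integrate piece by piece.


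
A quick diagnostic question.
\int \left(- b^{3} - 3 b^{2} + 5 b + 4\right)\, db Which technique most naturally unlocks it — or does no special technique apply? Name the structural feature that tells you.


Verdict: no special technique — nothing composite, nothing rational, nothing trigonometric — each constant-multiple power of b integrates by the power rule alone.


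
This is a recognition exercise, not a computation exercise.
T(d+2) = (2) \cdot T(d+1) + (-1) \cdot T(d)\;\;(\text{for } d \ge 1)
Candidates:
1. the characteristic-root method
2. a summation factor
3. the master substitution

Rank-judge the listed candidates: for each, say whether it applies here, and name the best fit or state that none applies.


Verdict: the characteristic-root method — this is the constant-coefficient homogeneous case — the whole solution in d reduces to a polynomial's roots.
- the characteristic-root method: a fit — the right tool for this form.
- a summation factor: a summation factor telescopes one-step recursions; this one carries higher-order memory.
- the master substitution — no fixed divisor shrinks the index between calls.


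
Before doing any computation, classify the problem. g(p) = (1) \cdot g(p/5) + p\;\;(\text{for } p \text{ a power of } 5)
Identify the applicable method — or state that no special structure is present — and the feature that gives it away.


Verdict: the master substitution — treat m = log base 5 of p as the new clock: one recursion step advances m by one while p scales by 5.


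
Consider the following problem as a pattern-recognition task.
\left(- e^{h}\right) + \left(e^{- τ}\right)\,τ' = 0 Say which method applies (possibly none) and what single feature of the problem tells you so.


Best approach: separation of variables — solved for the derivative, the right side splits multiplicatively into a function of each variable alone — divide and integrate each side. An exactness check succeeds on this form as well — separation and the potential function arrive at the same answer, separation more directly.


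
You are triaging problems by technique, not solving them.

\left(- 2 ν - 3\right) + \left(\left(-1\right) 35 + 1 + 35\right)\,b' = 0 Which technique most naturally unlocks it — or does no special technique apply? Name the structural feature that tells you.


Verdict: no special technique — solved for the derivative, b never appears on the right — this is a direct integration in ν, not a differential-equations problem at heart.


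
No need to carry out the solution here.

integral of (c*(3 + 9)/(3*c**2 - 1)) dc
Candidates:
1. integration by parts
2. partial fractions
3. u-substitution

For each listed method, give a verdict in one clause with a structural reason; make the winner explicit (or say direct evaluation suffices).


Best approach: u-substitution — the only nontrivial dependence routes through 3*c**2 - 1, whose derivative supplies the leftover factor up to a constant multiple — u = 3*c**2 - 1 flattens it.
- integration by parts — no split into a nonconstant polynomial times one of the standard kernels — exp, sine, or cosine of a linear argument, or a logarithm — applies here.
- partial fractions: proper and rational, yes, but the denominator has no factorization over the rationals to exploit.
- u-substitution — applies; the problem has the shape this method handles.


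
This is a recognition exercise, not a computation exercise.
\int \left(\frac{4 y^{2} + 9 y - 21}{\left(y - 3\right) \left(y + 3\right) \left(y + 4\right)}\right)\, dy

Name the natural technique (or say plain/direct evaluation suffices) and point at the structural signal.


Diagnosis: partial fractions — the bottom factors while the top stays lower-degree — split into simple fractions and integrate piece by piece.


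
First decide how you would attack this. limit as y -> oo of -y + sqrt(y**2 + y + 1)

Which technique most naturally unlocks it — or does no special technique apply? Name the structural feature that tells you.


Diagnosis: conjugate multiplication — turning the difference into a conjugate-rationalized ratio makes the limit readable.


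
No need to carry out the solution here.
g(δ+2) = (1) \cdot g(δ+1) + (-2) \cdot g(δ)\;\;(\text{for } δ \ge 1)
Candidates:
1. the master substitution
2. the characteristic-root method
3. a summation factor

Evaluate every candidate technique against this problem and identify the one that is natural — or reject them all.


Diagnosis: the characteristic-root method — constant coefficients and linearity mean the ansatz r^δ reduces it to solving the characteristic polynomial.
- the master substitution: the recursion shifts the index rather than dividing it.
- the characteristic-root method — yes — fits the structure here.
- a summation factor — a summation factor telescopes one-step recursions; this one carries higher-order memory.


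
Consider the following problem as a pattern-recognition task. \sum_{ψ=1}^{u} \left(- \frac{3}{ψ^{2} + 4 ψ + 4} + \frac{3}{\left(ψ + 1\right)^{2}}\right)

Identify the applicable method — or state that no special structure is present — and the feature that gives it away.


Best approach: telescoping — difference-of-shifts structure (each term adds \frac{3}{\left(ψ + 1\right)^{2}}, then subtracts its one-index-advanced value, which the following term adds back) leaves only the first and last pieces standing.


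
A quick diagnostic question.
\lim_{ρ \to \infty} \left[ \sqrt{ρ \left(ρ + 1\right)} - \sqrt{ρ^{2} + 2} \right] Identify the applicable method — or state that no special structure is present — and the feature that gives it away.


Verdict: conjugate multiplication — both pieces blow up but their difference is finite; the conjugate trick rationalizes \sqrt{ρ \left(ρ + 1\right)} - \sqrt{ρ^{2} + 2}.


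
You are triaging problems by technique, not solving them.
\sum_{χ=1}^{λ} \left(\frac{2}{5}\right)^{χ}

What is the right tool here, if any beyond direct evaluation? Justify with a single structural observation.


Best approach: the geometric series formula — check a ratio of consecutive terms: it is \frac{2}{5}, independent of the index, so the geometric formula closes the sum.


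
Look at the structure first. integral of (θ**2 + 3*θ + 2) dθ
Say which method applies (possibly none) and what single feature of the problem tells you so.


Method: no special technique — a term-by-term power-rule job in θ; no substitution or rearrangement earns its keep here.


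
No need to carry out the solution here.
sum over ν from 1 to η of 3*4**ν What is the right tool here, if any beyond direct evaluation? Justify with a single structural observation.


Verdict: the geometric series formula — check a ratio of consecutive terms: it is 4, independent of the index, so the geometric formula closes the sum.


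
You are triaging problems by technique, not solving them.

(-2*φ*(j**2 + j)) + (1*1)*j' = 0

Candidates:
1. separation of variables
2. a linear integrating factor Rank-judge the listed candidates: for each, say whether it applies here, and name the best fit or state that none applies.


Verdict: separation of variables — one side of the product carries the independent variable, the other the unknown — the textbook separation shape. A Bernoulli rewrite would carry it as the equation stands — separating the variables needs no rearrangement either.
- separation of variables — applies; the problem has the shape this method handles.
- a linear integrating factor: the unknown enters nonlinearly (through a power, a denominator, or a transcendental function), which the linear integrating-factor recipe cannot absorb as-is — any repair would come from a preliminary substitution, not the factor.


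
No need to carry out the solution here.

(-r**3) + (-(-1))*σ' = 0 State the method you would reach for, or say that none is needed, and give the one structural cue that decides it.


Best approach: no special technique — solved for the derivative, σ never appears on the right — this is a direct integration in r, not a differential-equations problem at heart.


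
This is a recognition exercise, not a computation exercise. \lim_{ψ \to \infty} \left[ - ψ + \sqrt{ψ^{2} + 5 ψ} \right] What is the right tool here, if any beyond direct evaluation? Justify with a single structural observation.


Method: conjugate multiplication — \sqrt{ψ^{2} + 5 ψ} and ψ both blow up, but their difference is tame once the conjugate rationalizes it.


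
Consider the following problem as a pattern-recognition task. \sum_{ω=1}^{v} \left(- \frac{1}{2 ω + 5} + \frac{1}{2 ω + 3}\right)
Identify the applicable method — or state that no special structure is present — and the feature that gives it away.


Method: telescoping — a difference of consecutive values of one function (\frac{1}{2 ω + 3} at one index and the next) — telescoping by construction.


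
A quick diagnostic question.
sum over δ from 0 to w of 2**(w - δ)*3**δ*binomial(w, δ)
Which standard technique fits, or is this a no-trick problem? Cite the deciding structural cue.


Diagnosis: the binomial theorem — binomial(w, δ) weighting matched powers of 3 and 2 is the expanded form of (3 + 2)^w — fold it back up.


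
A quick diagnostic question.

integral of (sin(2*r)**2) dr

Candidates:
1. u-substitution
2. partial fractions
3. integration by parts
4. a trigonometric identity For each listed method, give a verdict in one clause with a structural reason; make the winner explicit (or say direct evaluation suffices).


Best approach: a trigonometric identity — apply power reduction to sin(2*r)**2; each application halves the trigonometric degree.
- u-substitution — no subexpression of the integrand pairs with its own derivative as a factor — individual terms may offer their own substitutions, but any change of variable covering the whole integral would have to be constructed from outside the expression.
- partial fractions — the expression is not a ratio of polynomials that decomposes further.
- integration by parts: not the fit here: there is no polynomial factor to ladder down — parts can still close the trigonometric product by recursion, though the identity rewrite is the direct route.
- a trigonometric identity — a fit — the right tool for this form.


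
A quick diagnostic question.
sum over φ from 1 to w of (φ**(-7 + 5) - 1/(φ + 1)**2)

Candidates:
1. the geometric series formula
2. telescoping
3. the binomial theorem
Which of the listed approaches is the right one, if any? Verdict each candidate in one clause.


Verdict: telescoping — the summand is built as φ**(-7 + 5) minus its own successor — adjacent terms annihilate down the line.
- the geometric series formula: the term-to-term ratio drifts with the index — the one thing the geometric formula cannot absorb.
- telescoping — applies; the problem has the shape this method handles.
- the binomial theorem — there is no sum-raised-to-a-power identity hiding in these terms.


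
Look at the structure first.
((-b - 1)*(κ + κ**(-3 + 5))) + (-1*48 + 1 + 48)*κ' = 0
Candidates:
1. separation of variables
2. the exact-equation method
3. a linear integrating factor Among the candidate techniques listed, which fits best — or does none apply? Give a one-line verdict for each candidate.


Best approach: separation of variables — all dependence on the two variables factors apart, the defining separable shape. A Bernoulli rewrite would carry it as the equation stands — separating the variables needs no rearrangement either.
- separation of variables — yes, a natural case for it.
- the exact-equation method: the mixed-partials test fails on this split — it is not an exact differential as presented.
- a linear integrating factor: a nonlinear term in the unknown puts this outside the integrating-factor template.


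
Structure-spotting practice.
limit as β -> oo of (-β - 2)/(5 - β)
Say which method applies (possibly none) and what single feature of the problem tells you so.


Diagnosis: dominant-term comparison — growth-rate triage: the leading powers of β decide the limit, everything else is noise. Differentiating the expression as a single quotient would eventually settle it as well; matching dominant growth settles it immediately.


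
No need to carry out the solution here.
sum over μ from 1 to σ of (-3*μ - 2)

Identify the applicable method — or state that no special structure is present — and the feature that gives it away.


Method: no special technique — every summand is a constant multiple of a power of μ — apply the standard power-sum identities one degree at a time.


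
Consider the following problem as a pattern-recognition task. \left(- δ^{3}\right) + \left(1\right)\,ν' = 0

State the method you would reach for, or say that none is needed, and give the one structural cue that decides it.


Method: no special technique — solved for the derivative, no ν appears — this is antidifferentiation in δ wearing ODE clothing.


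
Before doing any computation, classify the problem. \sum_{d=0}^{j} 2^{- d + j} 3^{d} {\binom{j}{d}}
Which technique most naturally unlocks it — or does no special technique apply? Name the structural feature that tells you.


Technique: the binomial theorem — binomial coefficients against complementary powers of 3 and 2: recognize the binomial expansion and resum.


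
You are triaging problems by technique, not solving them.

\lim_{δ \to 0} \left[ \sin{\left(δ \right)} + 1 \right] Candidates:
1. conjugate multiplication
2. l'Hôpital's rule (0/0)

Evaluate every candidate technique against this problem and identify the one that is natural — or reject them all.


Technique: no special technique — nothing blocks direct substitution at 0: plug in and finish.
- conjugate multiplication: there is no infinity-minus-infinity radical difference to rationalize.
- l'Hôpital's rule (0/0): substituting the point produces a determinate value, not a 0 over 0 clash.


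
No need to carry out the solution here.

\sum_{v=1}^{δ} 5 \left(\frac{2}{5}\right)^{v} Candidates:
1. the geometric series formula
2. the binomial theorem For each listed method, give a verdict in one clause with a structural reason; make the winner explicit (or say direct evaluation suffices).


Best approach: the geometric series formula — each summand is the previous one scaled by \frac{2}{5}; that constant multiplier is itself the geometric structure.
- the geometric series formula: applies; the problem has the shape this method handles.
- the binomial theorem — the terms lack the binomial-coefficient-weighted complementary-power pattern of an expansion.


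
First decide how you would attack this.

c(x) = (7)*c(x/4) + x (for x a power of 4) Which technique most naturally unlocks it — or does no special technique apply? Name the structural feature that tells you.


Technique: the master substitution — the call at x/4 makes this multiplicative recursion; the master-style substitution converts it to additive.


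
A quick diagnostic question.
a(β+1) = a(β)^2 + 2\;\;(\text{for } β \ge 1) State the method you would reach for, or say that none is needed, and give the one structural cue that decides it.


Diagnosis: no special technique — a nonlinear dependence on earlier terms breaks linearity, and with it every superposition-based closed form.


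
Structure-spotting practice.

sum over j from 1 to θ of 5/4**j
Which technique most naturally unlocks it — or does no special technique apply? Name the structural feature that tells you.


Method: the geometric series formula — consecutive terms stand in a fixed index-free ratio — the geometric sum formula closes it.


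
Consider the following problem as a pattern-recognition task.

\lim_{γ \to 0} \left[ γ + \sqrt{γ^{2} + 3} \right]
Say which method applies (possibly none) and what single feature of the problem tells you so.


Best approach: no special technique — no zero denominators, no indeterminate clash at 0 — substitute and read off the value.
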